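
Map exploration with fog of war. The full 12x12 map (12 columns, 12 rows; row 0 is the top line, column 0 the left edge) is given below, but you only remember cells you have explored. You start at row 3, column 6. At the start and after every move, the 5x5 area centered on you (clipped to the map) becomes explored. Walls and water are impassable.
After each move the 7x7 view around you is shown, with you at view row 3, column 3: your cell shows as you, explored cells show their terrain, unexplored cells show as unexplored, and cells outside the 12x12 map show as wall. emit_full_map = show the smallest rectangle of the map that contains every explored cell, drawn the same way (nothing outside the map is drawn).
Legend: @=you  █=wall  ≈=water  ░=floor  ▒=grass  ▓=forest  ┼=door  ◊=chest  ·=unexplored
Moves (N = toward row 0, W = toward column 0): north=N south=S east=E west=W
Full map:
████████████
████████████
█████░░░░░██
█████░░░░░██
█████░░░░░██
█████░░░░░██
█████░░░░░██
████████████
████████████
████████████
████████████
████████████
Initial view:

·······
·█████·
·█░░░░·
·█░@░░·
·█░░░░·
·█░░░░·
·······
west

·······
·██████
·██░░░░
·██@░░░
·██░░░░
·██░░░░
·······

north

███████
·█████·
·██████
·██@░░░
·██░░░░
·██░░░░
·██░░░░

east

███████
██████·
██████·
██░@░░·
██░░░░·
██░░░░·
██░░░░·

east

███████
██████·
██████·
█░░@░░·
█░░░░░·
█░░░░░·
█░░░░··

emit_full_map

███████
███████
██░░@░░
██░░░░░
██░░░░░
██░░░░·

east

███████
██████·
██████·
░░░@░█·
░░░░░█·
░░░░░█·
░░░░···

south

██████·
██████·
░░░░░█·
░░░@░█·
░░░░░█·
░░░░░█·
·······

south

██████·
░░░░░█·
░░░░░█·
░░░@░█·
░░░░░█·
·░░░░█·
·······

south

░░░░░█·
░░░░░█·
░░░░░█·
░░░@░█·
·░░░░█·
·█████·
·······

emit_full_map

████████
████████
██░░░░░█
██░░░░░█
██░░░░░█
██░░░@░█
···░░░░█
···█████


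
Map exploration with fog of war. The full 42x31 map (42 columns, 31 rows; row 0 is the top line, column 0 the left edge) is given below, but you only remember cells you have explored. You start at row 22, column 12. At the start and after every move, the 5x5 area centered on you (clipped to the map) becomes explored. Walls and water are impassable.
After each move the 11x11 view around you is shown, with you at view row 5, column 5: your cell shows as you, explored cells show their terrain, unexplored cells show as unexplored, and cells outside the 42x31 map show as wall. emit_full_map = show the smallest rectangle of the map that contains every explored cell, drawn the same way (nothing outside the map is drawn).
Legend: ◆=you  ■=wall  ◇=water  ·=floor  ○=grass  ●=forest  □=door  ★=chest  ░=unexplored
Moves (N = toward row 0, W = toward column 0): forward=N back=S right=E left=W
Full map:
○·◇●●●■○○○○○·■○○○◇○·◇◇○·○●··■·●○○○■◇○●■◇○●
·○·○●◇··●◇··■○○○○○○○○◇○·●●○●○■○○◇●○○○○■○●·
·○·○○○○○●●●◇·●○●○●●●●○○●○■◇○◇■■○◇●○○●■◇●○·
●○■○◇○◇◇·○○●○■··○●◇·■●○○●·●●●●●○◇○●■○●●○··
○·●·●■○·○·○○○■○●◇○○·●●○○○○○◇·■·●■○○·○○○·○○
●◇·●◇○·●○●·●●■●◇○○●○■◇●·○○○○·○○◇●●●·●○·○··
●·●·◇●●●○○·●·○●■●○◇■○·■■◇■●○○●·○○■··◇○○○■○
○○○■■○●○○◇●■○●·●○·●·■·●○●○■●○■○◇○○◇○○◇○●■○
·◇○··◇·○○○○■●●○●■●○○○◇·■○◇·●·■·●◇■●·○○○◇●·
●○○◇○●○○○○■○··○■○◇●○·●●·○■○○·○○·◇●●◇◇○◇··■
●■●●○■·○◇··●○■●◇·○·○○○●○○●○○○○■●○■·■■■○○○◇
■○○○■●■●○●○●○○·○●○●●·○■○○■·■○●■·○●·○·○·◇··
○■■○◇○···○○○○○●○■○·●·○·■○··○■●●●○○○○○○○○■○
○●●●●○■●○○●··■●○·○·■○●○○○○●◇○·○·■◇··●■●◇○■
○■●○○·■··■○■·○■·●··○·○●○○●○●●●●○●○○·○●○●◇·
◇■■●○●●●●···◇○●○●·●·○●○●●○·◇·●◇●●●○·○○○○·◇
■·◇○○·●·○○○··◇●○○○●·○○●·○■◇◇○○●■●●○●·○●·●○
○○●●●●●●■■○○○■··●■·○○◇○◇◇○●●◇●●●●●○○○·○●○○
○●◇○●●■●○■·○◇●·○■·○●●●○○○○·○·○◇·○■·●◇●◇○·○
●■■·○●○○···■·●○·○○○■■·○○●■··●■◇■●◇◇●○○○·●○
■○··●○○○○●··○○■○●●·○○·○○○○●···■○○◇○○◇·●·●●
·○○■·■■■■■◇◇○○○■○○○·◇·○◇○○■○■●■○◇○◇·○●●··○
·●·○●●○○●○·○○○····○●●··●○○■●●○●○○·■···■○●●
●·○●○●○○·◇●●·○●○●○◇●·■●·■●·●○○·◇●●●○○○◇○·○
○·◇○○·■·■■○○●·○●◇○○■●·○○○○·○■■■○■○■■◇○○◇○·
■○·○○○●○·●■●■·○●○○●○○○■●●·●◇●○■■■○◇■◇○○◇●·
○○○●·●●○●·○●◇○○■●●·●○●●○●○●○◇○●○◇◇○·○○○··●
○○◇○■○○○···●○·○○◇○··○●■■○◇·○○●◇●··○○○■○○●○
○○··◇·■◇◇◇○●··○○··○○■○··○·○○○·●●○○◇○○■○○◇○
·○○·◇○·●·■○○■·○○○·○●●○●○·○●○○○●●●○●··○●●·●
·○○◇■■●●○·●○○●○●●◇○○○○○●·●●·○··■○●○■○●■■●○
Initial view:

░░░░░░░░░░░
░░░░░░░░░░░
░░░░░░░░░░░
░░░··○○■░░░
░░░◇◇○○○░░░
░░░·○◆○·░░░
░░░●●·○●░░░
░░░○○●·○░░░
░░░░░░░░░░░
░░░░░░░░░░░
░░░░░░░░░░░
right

░░░░░░░░░░░
░░░░░░░░░░░
░░░░░░░░░░░
░░··○○■○░░░
░░◇◇○○○■░░░
░░·○○◆··░░░
░░●●·○●○░░░
░░○○●·○●░░░
░░░░░░░░░░░
░░░░░░░░░░░
░░░░░░░░░░░

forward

░░░░░░░░░░░
░░░░░░░░░░░
░░░░░░░░░░░
░░░■·●○·░░░
░░··○○■○░░░
░░◇◇○◆○■░░░
░░·○○○··░░░
░░●●·○●○░░░
░░○○●·○●░░░
░░░░░░░░░░░
░░░░░░░░░░░

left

░░░░░░░░░░░
░░░░░░░░░░░
░░░░░░░░░░░
░░░·■·●○·░░
░░░··○○■○░░
░░░◇◇◆○○■░░
░░░·○○○··░░
░░░●●·○●○░░
░░░○○●·○●░░
░░░░░░░░░░░
░░░░░░░░░░░

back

░░░░░░░░░░░
░░░░░░░░░░░
░░░·■·●○·░░
░░░··○○■○░░
░░░◇◇○○○■░░
░░░·○◆○··░░
░░░●●·○●○░░
░░░○○●·○●░░
░░░░░░░░░░░
░░░░░░░░░░░
░░░░░░░░░░░

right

░░░░░░░░░░░
░░░░░░░░░░░
░░·■·●○·░░░
░░··○○■○░░░
░░◇◇○○○■░░░
░░·○○◆··░░░
░░●●·○●○░░░
░░○○●·○●░░░
░░░░░░░░░░░
░░░░░░░░░░░
░░░░░░░░░░░

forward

░░░░░░░░░░░
░░░░░░░░░░░
░░░░░░░░░░░
░░·■·●○·░░░
░░··○○■○░░░
░░◇◇○◆○■░░░
░░·○○○··░░░
░░●●·○●○░░░
░░○○●·○●░░░
░░░░░░░░░░░
░░░░░░░░░░░

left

░░░░░░░░░░░
░░░░░░░░░░░
░░░░░░░░░░░
░░░·■·●○·░░
░░░··○○■○░░
░░░◇◇◆○○■░░
░░░·○○○··░░
░░░●●·○●○░░
░░░○○●·○●░░
░░░░░░░░░░░
░░░░░░░░░░░

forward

░░░░░░░░░░░
░░░░░░░░░░░
░░░░░░░░░░░
░░░·○◇●·░░░
░░░·■·●○·░░
░░░··◆○■○░░
░░░◇◇○○○■░░
░░░·○○○··░░
░░░●●·○●○░░
░░░○○●·○●░░
░░░░░░░░░░░

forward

░░░░░░░░░░░
░░░░░░░░░░░
░░░░░░░░░░░
░░░○○○■·░░░
░░░·○◇●·░░░
░░░·■◆●○·░░
░░░··○○■○░░
░░░◇◇○○○■░░
░░░·○○○··░░
░░░●●·○●○░░
░░░○○●·○●░░

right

░░░░░░░░░░░
░░░░░░░░░░░
░░░░░░░░░░░
░░○○○■··░░░
░░·○◇●·○░░░
░░·■·◆○·░░░
░░··○○■○░░░
░░◇◇○○○■░░░
░░·○○○··░░░
░░●●·○●○░░░
░░○○●·○●░░░

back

░░░░░░░░░░░
░░░░░░░░░░░
░░○○○■··░░░
░░·○◇●·○░░░
░░·■·●○·░░░
░░··○◆■○░░░
░░◇◇○○○■░░░
░░·○○○··░░░
░░●●·○●○░░░
░░○○●·○●░░░
░░░░░░░░░░░

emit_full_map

○○○■··
·○◇●·○
·■·●○·
··○◆■○
◇◇○○○■
·○○○··
●●·○●○
○○●·○●

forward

░░░░░░░░░░░
░░░░░░░░░░░
░░░░░░░░░░░
░░○○○■··░░░
░░·○◇●·○░░░
░░·■·◆○·░░░
░░··○○■○░░░
░░◇◇○○○■░░░
░░·○○○··░░░
░░●●·○●○░░░
░░○○●·○●░░░

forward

░░░░░░░░░░░
░░░░░░░░░░░
░░░░░░░░░░░
░░░··◇●○░░░
░░○○○■··░░░
░░·○◇◆·○░░░
░░·■·●○·░░░
░░··○○■○░░░
░░◇◇○○○■░░░
░░·○○○··░░░
░░●●·○●○░░░

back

░░░░░░░░░░░
░░░░░░░░░░░
░░░··◇●○░░░
░░○○○■··░░░
░░·○◇●·○░░░
░░·■·◆○·░░░
░░··○○■○░░░
░░◇◇○○○■░░░
░░·○○○··░░░
░░●●·○●○░░░
░░○○●·○●░░░

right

░░░░░░░░░░░
░░░░░░░░░░░
░░··◇●○░░░░
░○○○■··●░░░
░·○◇●·○■░░░
░·■·●◆·○░░░
░··○○■○●░░░
░◇◇○○○■○░░░
░·○○○··░░░░
░●●·○●○░░░░
░○○●·○●░░░░

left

░░░░░░░░░░░
░░░░░░░░░░░
░░░··◇●○░░░
░░○○○■··●░░
░░·○◇●·○■░░
░░·■·◆○·○░░
░░··○○■○●░░
░░◇◇○○○■○░░
░░·○○○··░░░
░░●●·○●○░░░
░░○○●·○●░░░

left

░░░░░░░░░░░
░░░░░░░░░░░
░░░░··◇●○░░
░░░○○○■··●░
░░░·○◇●·○■░
░░░·■◆●○·○░
░░░··○○■○●░
░░░◇◇○○○■○░
░░░·○○○··░░
░░░●●·○●○░░
░░░○○●·○●░░

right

░░░░░░░░░░░
░░░░░░░░░░░
░░░··◇●○░░░
░░○○○■··●░░
░░·○◇●·○■░░
░░·■·◆○·○░░
░░··○○■○●░░
░░◇◇○○○■○░░
░░·○○○··░░░
░░●●·○●○░░░
░░○○●·○●░░░

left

░░░░░░░░░░░
░░░░░░░░░░░
░░░░··◇●○░░
░░░○○○■··●░
░░░·○◇●·○■░
░░░·■◆●○·○░
░░░··○○■○●░
░░░◇◇○○○■○░
░░░·○○○··░░
░░░●●·○●○░░
░░░○○●·○●░░

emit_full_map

░··◇●○░
○○○■··●
·○◇●·○■
·■◆●○·○
··○○■○●
◇◇○○○■○
·○○○··░
●●·○●○░
○○●·○●░

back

░░░░░░░░░░░
░░░░··◇●○░░
░░░○○○■··●░
░░░·○◇●·○■░
░░░·■·●○·○░
░░░··◆○■○●░
░░░◇◇○○○■○░
░░░·○○○··░░
░░░●●·○●○░░
░░░○○●·○●░░
░░░░░░░░░░░

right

░░░░░░░░░░░
░░░··◇●○░░░
░░○○○■··●░░
░░·○◇●·○■░░
░░·■·●○·○░░
░░··○◆■○●░░
░░◇◇○○○■○░░
░░·○○○··░░░
░░●●·○●○░░░
░░○○●·○●░░░
░░░░░░░░░░░


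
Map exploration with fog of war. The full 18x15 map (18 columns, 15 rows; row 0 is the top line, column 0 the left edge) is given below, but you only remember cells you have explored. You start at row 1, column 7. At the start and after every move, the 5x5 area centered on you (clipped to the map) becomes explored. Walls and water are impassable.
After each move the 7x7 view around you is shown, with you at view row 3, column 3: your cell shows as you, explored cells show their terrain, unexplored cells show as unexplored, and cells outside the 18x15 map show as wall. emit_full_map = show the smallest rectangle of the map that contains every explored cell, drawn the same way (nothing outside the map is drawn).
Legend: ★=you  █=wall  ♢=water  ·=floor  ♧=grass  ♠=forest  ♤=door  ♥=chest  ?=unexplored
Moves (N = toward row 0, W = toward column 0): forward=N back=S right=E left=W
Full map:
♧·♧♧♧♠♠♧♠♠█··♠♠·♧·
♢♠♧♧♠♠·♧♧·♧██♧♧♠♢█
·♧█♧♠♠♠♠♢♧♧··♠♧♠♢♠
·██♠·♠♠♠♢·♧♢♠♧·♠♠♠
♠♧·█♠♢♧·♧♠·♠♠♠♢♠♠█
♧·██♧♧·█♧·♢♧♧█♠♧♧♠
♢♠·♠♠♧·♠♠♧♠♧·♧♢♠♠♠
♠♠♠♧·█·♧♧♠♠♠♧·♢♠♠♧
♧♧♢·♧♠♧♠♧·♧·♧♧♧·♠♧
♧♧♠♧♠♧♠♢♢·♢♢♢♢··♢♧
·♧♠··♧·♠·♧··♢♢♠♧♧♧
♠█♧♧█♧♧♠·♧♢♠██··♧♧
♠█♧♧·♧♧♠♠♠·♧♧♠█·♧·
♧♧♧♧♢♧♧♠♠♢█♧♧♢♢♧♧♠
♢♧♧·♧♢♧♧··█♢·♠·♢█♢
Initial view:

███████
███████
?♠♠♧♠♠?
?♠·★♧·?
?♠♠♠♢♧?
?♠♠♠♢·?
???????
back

███████
?♠♠♧♠♠?
?♠·♧♧·?
?♠♠★♢♧?
?♠♠♠♢·?
?♢♧·♧♠?
???????

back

?♠♠♧♠♠?
?♠·♧♧·?
?♠♠♠♢♧?
?♠♠★♢·?
?♢♧·♧♠?
?♧·█♧·?
???????

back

?♠·♧♧·?
?♠♠♠♢♧?
?♠♠♠♢·?
?♢♧★♧♠?
?♧·█♧·?
?♧·♠♠♧?
???????

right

♠·♧♧·??
♠♠♠♢♧♧?
♠♠♠♢·♧?
♢♧·★♠·?
♧·█♧·♢?
♧·♠♠♧♠?
???????

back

♠♠♠♢♧♧?
♠♠♠♢·♧?
♢♧·♧♠·?
♧·█★·♢?
♧·♠♠♧♠?
?·♧♧♠♠?
???????

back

♠♠♠♢·♧?
♢♧·♧♠·?
♧·█♧·♢?
♧·♠★♧♠?
?·♧♧♠♠?
?♧♠♧·♧?
???????

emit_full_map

♠♠♧♠♠?
♠·♧♧·?
♠♠♠♢♧♧
♠♠♠♢·♧
♢♧·♧♠·
♧·█♧·♢
♧·♠★♧♠
?·♧♧♠♠
?♧♠♧·♧

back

♢♧·♧♠·?
♧·█♧·♢?
♧·♠♠♧♠?
?·♧★♠♠?
?♧♠♧·♧?
?♠♢♢·♢?
???????

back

♧·█♧·♢?
♧·♠♠♧♠?
?·♧♧♠♠?
?♧♠★·♧?
?♠♢♢·♢?
?·♠·♧·?
???????

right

·█♧·♢??
·♠♠♧♠♧?
·♧♧♠♠♠?
♧♠♧★♧·?
♠♢♢·♢♢?
·♠·♧··?
???????

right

█♧·♢???
♠♠♧♠♧·?
♧♧♠♠♠♧?
♠♧·★·♧?
♢♢·♢♢♢?
♠·♧··♢?
???????

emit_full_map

♠♠♧♠♠???
♠·♧♧·???
♠♠♠♢♧♧??
♠♠♠♢·♧??
♢♧·♧♠·??
♧·█♧·♢??
♧·♠♠♧♠♧·
?·♧♧♠♠♠♧
?♧♠♧·★·♧
?♠♢♢·♢♢♢
?·♠·♧··♢


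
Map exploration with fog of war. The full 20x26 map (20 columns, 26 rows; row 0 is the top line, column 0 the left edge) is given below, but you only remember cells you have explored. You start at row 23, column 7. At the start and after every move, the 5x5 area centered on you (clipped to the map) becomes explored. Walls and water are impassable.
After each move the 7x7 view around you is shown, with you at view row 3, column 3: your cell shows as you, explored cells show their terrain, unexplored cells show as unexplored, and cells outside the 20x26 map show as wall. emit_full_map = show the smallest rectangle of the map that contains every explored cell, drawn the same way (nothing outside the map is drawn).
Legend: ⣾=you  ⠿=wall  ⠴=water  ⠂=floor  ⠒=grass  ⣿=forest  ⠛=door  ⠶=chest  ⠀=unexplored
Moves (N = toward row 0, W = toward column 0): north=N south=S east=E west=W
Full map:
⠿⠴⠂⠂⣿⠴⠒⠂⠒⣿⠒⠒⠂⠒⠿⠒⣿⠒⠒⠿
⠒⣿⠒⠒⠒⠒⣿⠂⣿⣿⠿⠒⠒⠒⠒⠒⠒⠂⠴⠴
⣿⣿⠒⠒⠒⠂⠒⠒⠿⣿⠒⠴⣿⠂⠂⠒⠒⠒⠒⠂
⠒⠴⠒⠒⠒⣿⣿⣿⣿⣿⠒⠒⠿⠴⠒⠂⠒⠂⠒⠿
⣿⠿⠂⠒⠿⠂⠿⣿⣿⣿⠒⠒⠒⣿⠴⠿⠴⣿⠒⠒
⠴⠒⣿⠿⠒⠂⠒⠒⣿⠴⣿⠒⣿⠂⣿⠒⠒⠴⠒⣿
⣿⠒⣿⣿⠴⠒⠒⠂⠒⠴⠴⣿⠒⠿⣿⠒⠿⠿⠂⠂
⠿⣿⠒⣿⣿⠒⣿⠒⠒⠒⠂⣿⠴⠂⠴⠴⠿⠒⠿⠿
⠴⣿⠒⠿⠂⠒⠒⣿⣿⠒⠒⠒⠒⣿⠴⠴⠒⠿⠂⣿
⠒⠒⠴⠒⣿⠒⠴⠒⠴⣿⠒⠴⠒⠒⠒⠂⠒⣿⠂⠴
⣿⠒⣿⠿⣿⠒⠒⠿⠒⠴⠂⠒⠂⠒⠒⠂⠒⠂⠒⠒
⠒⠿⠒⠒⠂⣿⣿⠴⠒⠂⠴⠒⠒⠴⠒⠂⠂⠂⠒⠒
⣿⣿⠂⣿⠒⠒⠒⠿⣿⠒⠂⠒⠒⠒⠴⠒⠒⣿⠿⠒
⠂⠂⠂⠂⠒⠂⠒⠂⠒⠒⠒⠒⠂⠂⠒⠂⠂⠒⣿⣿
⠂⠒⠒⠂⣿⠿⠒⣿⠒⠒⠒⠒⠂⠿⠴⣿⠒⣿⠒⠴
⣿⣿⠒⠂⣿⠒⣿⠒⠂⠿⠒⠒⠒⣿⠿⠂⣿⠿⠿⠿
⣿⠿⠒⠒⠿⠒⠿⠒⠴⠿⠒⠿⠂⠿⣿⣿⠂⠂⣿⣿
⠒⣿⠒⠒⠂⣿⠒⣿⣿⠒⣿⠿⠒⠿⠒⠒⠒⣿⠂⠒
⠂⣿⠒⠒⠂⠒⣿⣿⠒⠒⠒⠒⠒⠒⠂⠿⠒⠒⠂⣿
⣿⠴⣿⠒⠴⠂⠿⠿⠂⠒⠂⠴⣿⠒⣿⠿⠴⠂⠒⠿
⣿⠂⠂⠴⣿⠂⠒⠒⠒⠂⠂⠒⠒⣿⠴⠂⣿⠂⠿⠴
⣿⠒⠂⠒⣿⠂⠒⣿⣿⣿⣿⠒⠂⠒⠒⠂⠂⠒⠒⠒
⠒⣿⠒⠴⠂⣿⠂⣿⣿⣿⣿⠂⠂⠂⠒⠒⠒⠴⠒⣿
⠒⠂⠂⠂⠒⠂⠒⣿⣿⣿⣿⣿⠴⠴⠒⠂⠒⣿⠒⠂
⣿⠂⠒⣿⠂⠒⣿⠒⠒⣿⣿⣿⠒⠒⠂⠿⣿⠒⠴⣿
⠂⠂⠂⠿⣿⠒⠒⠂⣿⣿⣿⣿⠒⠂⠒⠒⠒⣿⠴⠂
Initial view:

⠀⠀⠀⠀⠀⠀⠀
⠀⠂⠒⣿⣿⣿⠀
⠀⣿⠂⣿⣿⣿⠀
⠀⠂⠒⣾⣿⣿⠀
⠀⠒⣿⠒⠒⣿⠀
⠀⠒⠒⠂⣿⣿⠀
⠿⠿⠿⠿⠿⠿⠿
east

⠀⠀⠀⠀⠀⠀⠀
⠂⠒⣿⣿⣿⣿⠀
⣿⠂⣿⣿⣿⣿⠀
⠂⠒⣿⣾⣿⣿⠀
⠒⣿⠒⠒⣿⣿⠀
⠒⠒⠂⣿⣿⣿⠀
⠿⠿⠿⠿⠿⠿⠿

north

⠀⠀⠀⠀⠀⠀⠀
⠀⠒⠒⠒⠂⠂⠀
⠂⠒⣿⣿⣿⣿⠀
⣿⠂⣿⣾⣿⣿⠀
⠂⠒⣿⣿⣿⣿⠀
⠒⣿⠒⠒⣿⣿⠀
⠒⠒⠂⣿⣿⣿⠀

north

⠀⠀⠀⠀⠀⠀⠀
⠀⠿⠿⠂⠒⠂⠀
⠀⠒⠒⠒⠂⠂⠀
⠂⠒⣿⣾⣿⣿⠀
⣿⠂⣿⣿⣿⣿⠀
⠂⠒⣿⣿⣿⣿⠀
⠒⣿⠒⠒⣿⣿⠀

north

⠀⠀⠀⠀⠀⠀⠀
⠀⣿⣿⠒⠒⠒⠀
⠀⠿⠿⠂⠒⠂⠀
⠀⠒⠒⣾⠂⠂⠀
⠂⠒⣿⣿⣿⣿⠀
⣿⠂⣿⣿⣿⣿⠀
⠂⠒⣿⣿⣿⣿⠀

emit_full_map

⠀⣿⣿⠒⠒⠒
⠀⠿⠿⠂⠒⠂
⠀⠒⠒⣾⠂⠂
⠂⠒⣿⣿⣿⣿
⣿⠂⣿⣿⣿⣿
⠂⠒⣿⣿⣿⣿
⠒⣿⠒⠒⣿⣿
⠒⠒⠂⣿⣿⣿

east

⠀⠀⠀⠀⠀⠀⠀
⣿⣿⠒⠒⠒⠒⠀
⠿⠿⠂⠒⠂⠴⠀
⠒⠒⠒⣾⠂⠒⠀
⠒⣿⣿⣿⣿⠒⠀
⠂⣿⣿⣿⣿⠂⠀
⠒⣿⣿⣿⣿⠀⠀

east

⠀⠀⠀⠀⠀⠀⠀
⣿⠒⠒⠒⠒⠒⠀
⠿⠂⠒⠂⠴⣿⠀
⠒⠒⠂⣾⠒⠒⠀
⣿⣿⣿⣿⠒⠂⠀
⣿⣿⣿⣿⠂⠂⠀
⣿⣿⣿⣿⠀⠀⠀

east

⠀⠀⠀⠀⠀⠀⠀
⠒⠒⠒⠒⠒⠒⠀
⠂⠒⠂⠴⣿⠒⠀
⠒⠂⠂⣾⠒⣿⠀
⣿⣿⣿⠒⠂⠒⠀
⣿⣿⣿⠂⠂⠂⠀
⣿⣿⣿⠀⠀⠀⠀

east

⠀⠀⠀⠀⠀⠀⠀
⠒⠒⠒⠒⠒⠂⠀
⠒⠂⠴⣿⠒⣿⠀
⠂⠂⠒⣾⣿⠴⠀
⣿⣿⠒⠂⠒⠒⠀
⣿⣿⠂⠂⠂⠒⠀
⣿⣿⠀⠀⠀⠀⠀

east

⠀⠀⠀⠀⠀⠀⠀
⠒⠒⠒⠒⠂⠿⠀
⠂⠴⣿⠒⣿⠿⠀
⠂⠒⠒⣾⠴⠂⠀
⣿⠒⠂⠒⠒⠂⠀
⣿⠂⠂⠂⠒⠒⠀
⣿⠀⠀⠀⠀⠀⠀

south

⠒⠒⠒⠒⠂⠿⠀
⠂⠴⣿⠒⣿⠿⠀
⠂⠒⠒⣿⠴⠂⠀
⣿⠒⠂⣾⠒⠂⠀
⣿⠂⠂⠂⠒⠒⠀
⣿⣿⠴⠴⠒⠂⠀
⣿⠀⠀⠀⠀⠀⠀

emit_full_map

⠀⣿⣿⠒⠒⠒⠒⠒⠒⠂⠿
⠀⠿⠿⠂⠒⠂⠴⣿⠒⣿⠿
⠀⠒⠒⠒⠂⠂⠒⠒⣿⠴⠂
⠂⠒⣿⣿⣿⣿⠒⠂⣾⠒⠂
⣿⠂⣿⣿⣿⣿⠂⠂⠂⠒⠒
⠂⠒⣿⣿⣿⣿⣿⠴⠴⠒⠂
⠒⣿⠒⠒⣿⣿⠀⠀⠀⠀⠀
⠒⠒⠂⣿⣿⣿⠀⠀⠀⠀⠀

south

⠂⠴⣿⠒⣿⠿⠀
⠂⠒⠒⣿⠴⠂⠀
⣿⠒⠂⠒⠒⠂⠀
⣿⠂⠂⣾⠒⠒⠀
⣿⣿⠴⠴⠒⠂⠀
⣿⣿⠒⠒⠂⠿⠀
⣿⠀⠀⠀⠀⠀⠀

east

⠴⣿⠒⣿⠿⠀⠀
⠒⠒⣿⠴⠂⣿⠀
⠒⠂⠒⠒⠂⠂⠀
⠂⠂⠂⣾⠒⠒⠀
⣿⠴⠴⠒⠂⠒⠀
⣿⠒⠒⠂⠿⣿⠀
⠀⠀⠀⠀⠀⠀⠀

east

⣿⠒⣿⠿⠀⠀⠀
⠒⣿⠴⠂⣿⠂⠀
⠂⠒⠒⠂⠂⠒⠀
⠂⠂⠒⣾⠒⠴⠀
⠴⠴⠒⠂⠒⣿⠀
⠒⠒⠂⠿⣿⠒⠀
⠀⠀⠀⠀⠀⠀⠀

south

⠒⣿⠴⠂⣿⠂⠀
⠂⠒⠒⠂⠂⠒⠀
⠂⠂⠒⠒⠒⠴⠀
⠴⠴⠒⣾⠒⣿⠀
⠒⠒⠂⠿⣿⠒⠀
⠀⠂⠒⠒⠒⣿⠀
⠿⠿⠿⠿⠿⠿⠿

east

⣿⠴⠂⣿⠂⠀⠀
⠒⠒⠂⠂⠒⠒⠀
⠂⠒⠒⠒⠴⠒⠀
⠴⠒⠂⣾⣿⠒⠀
⠒⠂⠿⣿⠒⠴⠀
⠂⠒⠒⠒⣿⠴⠀
⠿⠿⠿⠿⠿⠿⠿

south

⠒⠒⠂⠂⠒⠒⠀
⠂⠒⠒⠒⠴⠒⠀
⠴⠒⠂⠒⣿⠒⠀
⠒⠂⠿⣾⠒⠴⠀
⠂⠒⠒⠒⣿⠴⠀
⠿⠿⠿⠿⠿⠿⠿
⠿⠿⠿⠿⠿⠿⠿

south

⠂⠒⠒⠒⠴⠒⠀
⠴⠒⠂⠒⣿⠒⠀
⠒⠂⠿⣿⠒⠴⠀
⠂⠒⠒⣾⣿⠴⠀
⠿⠿⠿⠿⠿⠿⠿
⠿⠿⠿⠿⠿⠿⠿
⠿⠿⠿⠿⠿⠿⠿

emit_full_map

⠀⣿⣿⠒⠒⠒⠒⠒⠒⠂⠿⠀⠀⠀
⠀⠿⠿⠂⠒⠂⠴⣿⠒⣿⠿⠀⠀⠀
⠀⠒⠒⠒⠂⠂⠒⠒⣿⠴⠂⣿⠂⠀
⠂⠒⣿⣿⣿⣿⠒⠂⠒⠒⠂⠂⠒⠒
⣿⠂⣿⣿⣿⣿⠂⠂⠂⠒⠒⠒⠴⠒
⠂⠒⣿⣿⣿⣿⣿⠴⠴⠒⠂⠒⣿⠒
⠒⣿⠒⠒⣿⣿⣿⠒⠒⠂⠿⣿⠒⠴
⠒⠒⠂⣿⣿⣿⠀⠀⠂⠒⠒⣾⣿⠴

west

⠂⠂⠒⠒⠒⠴⠒
⠴⠴⠒⠂⠒⣿⠒
⠒⠒⠂⠿⣿⠒⠴
⠀⠂⠒⣾⠒⣿⠴
⠿⠿⠿⠿⠿⠿⠿
⠿⠿⠿⠿⠿⠿⠿
⠿⠿⠿⠿⠿⠿⠿

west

⠂⠂⠂⠒⠒⠒⠴
⣿⠴⠴⠒⠂⠒⣿
⣿⠒⠒⠂⠿⣿⠒
⠀⠒⠂⣾⠒⠒⣿
⠿⠿⠿⠿⠿⠿⠿
⠿⠿⠿⠿⠿⠿⠿
⠿⠿⠿⠿⠿⠿⠿

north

⠒⠂⠒⠒⠂⠂⠒
⠂⠂⠂⠒⠒⠒⠴
⣿⠴⠴⠒⠂⠒⣿
⣿⠒⠒⣾⠿⣿⠒
⠀⠒⠂⠒⠒⠒⣿
⠿⠿⠿⠿⠿⠿⠿
⠿⠿⠿⠿⠿⠿⠿

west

⣿⠒⠂⠒⠒⠂⠂
⣿⠂⠂⠂⠒⠒⠒
⣿⣿⠴⠴⠒⠂⠒
⣿⣿⠒⣾⠂⠿⣿
⣿⣿⠒⠂⠒⠒⠒
⠿⠿⠿⠿⠿⠿⠿
⠿⠿⠿⠿⠿⠿⠿

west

⣿⣿⠒⠂⠒⠒⠂
⣿⣿⠂⠂⠂⠒⠒
⣿⣿⣿⠴⠴⠒⠂
⣿⣿⣿⣾⠒⠂⠿
⣿⣿⣿⠒⠂⠒⠒
⠿⠿⠿⠿⠿⠿⠿
⠿⠿⠿⠿⠿⠿⠿

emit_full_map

⠀⣿⣿⠒⠒⠒⠒⠒⠒⠂⠿⠀⠀⠀
⠀⠿⠿⠂⠒⠂⠴⣿⠒⣿⠿⠀⠀⠀
⠀⠒⠒⠒⠂⠂⠒⠒⣿⠴⠂⣿⠂⠀
⠂⠒⣿⣿⣿⣿⠒⠂⠒⠒⠂⠂⠒⠒
⣿⠂⣿⣿⣿⣿⠂⠂⠂⠒⠒⠒⠴⠒
⠂⠒⣿⣿⣿⣿⣿⠴⠴⠒⠂⠒⣿⠒
⠒⣿⠒⠒⣿⣿⣿⣾⠒⠂⠿⣿⠒⠴
⠒⠒⠂⣿⣿⣿⣿⠒⠂⠒⠒⠒⣿⠴

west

⣿⣿⣿⠒⠂⠒⠒
⣿⣿⣿⠂⠂⠂⠒
⣿⣿⣿⣿⠴⠴⠒
⠒⣿⣿⣾⠒⠒⠂
⣿⣿⣿⣿⠒⠂⠒
⠿⠿⠿⠿⠿⠿⠿
⠿⠿⠿⠿⠿⠿⠿

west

⣿⣿⣿⣿⠒⠂⠒
⣿⣿⣿⣿⠂⠂⠂
⣿⣿⣿⣿⣿⠴⠴
⠒⠒⣿⣾⣿⠒⠒
⠂⣿⣿⣿⣿⠒⠂
⠿⠿⠿⠿⠿⠿⠿
⠿⠿⠿⠿⠿⠿⠿

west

⠒⣿⣿⣿⣿⠒⠂
⠂⣿⣿⣿⣿⠂⠂
⠒⣿⣿⣿⣿⣿⠴
⣿⠒⠒⣾⣿⣿⠒
⠒⠂⣿⣿⣿⣿⠒
⠿⠿⠿⠿⠿⠿⠿
⠿⠿⠿⠿⠿⠿⠿

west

⠂⠒⣿⣿⣿⣿⠒
⣿⠂⣿⣿⣿⣿⠂
⠂⠒⣿⣿⣿⣿⣿
⠒⣿⠒⣾⣿⣿⣿
⠒⠒⠂⣿⣿⣿⣿
⠿⠿⠿⠿⠿⠿⠿
⠿⠿⠿⠿⠿⠿⠿

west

⠀⠂⠒⣿⣿⣿⣿
⠀⣿⠂⣿⣿⣿⣿
⠀⠂⠒⣿⣿⣿⣿
⠀⠒⣿⣾⠒⣿⣿
⠀⠒⠒⠂⣿⣿⣿
⠿⠿⠿⠿⠿⠿⠿
⠿⠿⠿⠿⠿⠿⠿

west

⠀⠀⠂⠒⣿⣿⣿
⠀⠂⣿⠂⣿⣿⣿
⠀⠒⠂⠒⣿⣿⣿
⠀⠂⠒⣾⠒⠒⣿
⠀⣿⠒⠒⠂⣿⣿
⠿⠿⠿⠿⠿⠿⠿
⠿⠿⠿⠿⠿⠿⠿

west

⠀⠀⠀⠂⠒⣿⣿
⠀⠴⠂⣿⠂⣿⣿
⠀⠂⠒⠂⠒⣿⣿
⠀⣿⠂⣾⣿⠒⠒
⠀⠿⣿⠒⠒⠂⣿
⠿⠿⠿⠿⠿⠿⠿
⠿⠿⠿⠿⠿⠿⠿

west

⠀⠀⠀⠀⠂⠒⣿
⠀⠒⠴⠂⣿⠂⣿
⠀⠂⠂⠒⠂⠒⣿
⠀⠒⣿⣾⠒⣿⠒
⠀⠂⠿⣿⠒⠒⠂
⠿⠿⠿⠿⠿⠿⠿
⠿⠿⠿⠿⠿⠿⠿

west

⠀⠀⠀⠀⠀⠂⠒
⠀⣿⠒⠴⠂⣿⠂
⠀⠂⠂⠂⠒⠂⠒
⠀⠂⠒⣾⠂⠒⣿
⠀⠂⠂⠿⣿⠒⠒
⠿⠿⠿⠿⠿⠿⠿
⠿⠿⠿⠿⠿⠿⠿

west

⠿⠀⠀⠀⠀⠀⠂
⠿⠒⣿⠒⠴⠂⣿
⠿⠒⠂⠂⠂⠒⠂
⠿⣿⠂⣾⣿⠂⠒
⠿⠂⠂⠂⠿⣿⠒
⠿⠿⠿⠿⠿⠿⠿
⠿⠿⠿⠿⠿⠿⠿

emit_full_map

⠀⠀⠀⠀⠀⠀⣿⣿⠒⠒⠒⠒⠒⠒⠂⠿⠀⠀⠀
⠀⠀⠀⠀⠀⠀⠿⠿⠂⠒⠂⠴⣿⠒⣿⠿⠀⠀⠀
⠀⠀⠀⠀⠀⠀⠒⠒⠒⠂⠂⠒⠒⣿⠴⠂⣿⠂⠀
⠀⠀⠀⠀⠀⠂⠒⣿⣿⣿⣿⠒⠂⠒⠒⠂⠂⠒⠒
⠒⣿⠒⠴⠂⣿⠂⣿⣿⣿⣿⠂⠂⠂⠒⠒⠒⠴⠒
⠒⠂⠂⠂⠒⠂⠒⣿⣿⣿⣿⣿⠴⠴⠒⠂⠒⣿⠒
⣿⠂⣾⣿⠂⠒⣿⠒⠒⣿⣿⣿⠒⠒⠂⠿⣿⠒⠴
⠂⠂⠂⠿⣿⠒⠒⠂⣿⣿⣿⣿⠒⠂⠒⠒⠒⣿⠴


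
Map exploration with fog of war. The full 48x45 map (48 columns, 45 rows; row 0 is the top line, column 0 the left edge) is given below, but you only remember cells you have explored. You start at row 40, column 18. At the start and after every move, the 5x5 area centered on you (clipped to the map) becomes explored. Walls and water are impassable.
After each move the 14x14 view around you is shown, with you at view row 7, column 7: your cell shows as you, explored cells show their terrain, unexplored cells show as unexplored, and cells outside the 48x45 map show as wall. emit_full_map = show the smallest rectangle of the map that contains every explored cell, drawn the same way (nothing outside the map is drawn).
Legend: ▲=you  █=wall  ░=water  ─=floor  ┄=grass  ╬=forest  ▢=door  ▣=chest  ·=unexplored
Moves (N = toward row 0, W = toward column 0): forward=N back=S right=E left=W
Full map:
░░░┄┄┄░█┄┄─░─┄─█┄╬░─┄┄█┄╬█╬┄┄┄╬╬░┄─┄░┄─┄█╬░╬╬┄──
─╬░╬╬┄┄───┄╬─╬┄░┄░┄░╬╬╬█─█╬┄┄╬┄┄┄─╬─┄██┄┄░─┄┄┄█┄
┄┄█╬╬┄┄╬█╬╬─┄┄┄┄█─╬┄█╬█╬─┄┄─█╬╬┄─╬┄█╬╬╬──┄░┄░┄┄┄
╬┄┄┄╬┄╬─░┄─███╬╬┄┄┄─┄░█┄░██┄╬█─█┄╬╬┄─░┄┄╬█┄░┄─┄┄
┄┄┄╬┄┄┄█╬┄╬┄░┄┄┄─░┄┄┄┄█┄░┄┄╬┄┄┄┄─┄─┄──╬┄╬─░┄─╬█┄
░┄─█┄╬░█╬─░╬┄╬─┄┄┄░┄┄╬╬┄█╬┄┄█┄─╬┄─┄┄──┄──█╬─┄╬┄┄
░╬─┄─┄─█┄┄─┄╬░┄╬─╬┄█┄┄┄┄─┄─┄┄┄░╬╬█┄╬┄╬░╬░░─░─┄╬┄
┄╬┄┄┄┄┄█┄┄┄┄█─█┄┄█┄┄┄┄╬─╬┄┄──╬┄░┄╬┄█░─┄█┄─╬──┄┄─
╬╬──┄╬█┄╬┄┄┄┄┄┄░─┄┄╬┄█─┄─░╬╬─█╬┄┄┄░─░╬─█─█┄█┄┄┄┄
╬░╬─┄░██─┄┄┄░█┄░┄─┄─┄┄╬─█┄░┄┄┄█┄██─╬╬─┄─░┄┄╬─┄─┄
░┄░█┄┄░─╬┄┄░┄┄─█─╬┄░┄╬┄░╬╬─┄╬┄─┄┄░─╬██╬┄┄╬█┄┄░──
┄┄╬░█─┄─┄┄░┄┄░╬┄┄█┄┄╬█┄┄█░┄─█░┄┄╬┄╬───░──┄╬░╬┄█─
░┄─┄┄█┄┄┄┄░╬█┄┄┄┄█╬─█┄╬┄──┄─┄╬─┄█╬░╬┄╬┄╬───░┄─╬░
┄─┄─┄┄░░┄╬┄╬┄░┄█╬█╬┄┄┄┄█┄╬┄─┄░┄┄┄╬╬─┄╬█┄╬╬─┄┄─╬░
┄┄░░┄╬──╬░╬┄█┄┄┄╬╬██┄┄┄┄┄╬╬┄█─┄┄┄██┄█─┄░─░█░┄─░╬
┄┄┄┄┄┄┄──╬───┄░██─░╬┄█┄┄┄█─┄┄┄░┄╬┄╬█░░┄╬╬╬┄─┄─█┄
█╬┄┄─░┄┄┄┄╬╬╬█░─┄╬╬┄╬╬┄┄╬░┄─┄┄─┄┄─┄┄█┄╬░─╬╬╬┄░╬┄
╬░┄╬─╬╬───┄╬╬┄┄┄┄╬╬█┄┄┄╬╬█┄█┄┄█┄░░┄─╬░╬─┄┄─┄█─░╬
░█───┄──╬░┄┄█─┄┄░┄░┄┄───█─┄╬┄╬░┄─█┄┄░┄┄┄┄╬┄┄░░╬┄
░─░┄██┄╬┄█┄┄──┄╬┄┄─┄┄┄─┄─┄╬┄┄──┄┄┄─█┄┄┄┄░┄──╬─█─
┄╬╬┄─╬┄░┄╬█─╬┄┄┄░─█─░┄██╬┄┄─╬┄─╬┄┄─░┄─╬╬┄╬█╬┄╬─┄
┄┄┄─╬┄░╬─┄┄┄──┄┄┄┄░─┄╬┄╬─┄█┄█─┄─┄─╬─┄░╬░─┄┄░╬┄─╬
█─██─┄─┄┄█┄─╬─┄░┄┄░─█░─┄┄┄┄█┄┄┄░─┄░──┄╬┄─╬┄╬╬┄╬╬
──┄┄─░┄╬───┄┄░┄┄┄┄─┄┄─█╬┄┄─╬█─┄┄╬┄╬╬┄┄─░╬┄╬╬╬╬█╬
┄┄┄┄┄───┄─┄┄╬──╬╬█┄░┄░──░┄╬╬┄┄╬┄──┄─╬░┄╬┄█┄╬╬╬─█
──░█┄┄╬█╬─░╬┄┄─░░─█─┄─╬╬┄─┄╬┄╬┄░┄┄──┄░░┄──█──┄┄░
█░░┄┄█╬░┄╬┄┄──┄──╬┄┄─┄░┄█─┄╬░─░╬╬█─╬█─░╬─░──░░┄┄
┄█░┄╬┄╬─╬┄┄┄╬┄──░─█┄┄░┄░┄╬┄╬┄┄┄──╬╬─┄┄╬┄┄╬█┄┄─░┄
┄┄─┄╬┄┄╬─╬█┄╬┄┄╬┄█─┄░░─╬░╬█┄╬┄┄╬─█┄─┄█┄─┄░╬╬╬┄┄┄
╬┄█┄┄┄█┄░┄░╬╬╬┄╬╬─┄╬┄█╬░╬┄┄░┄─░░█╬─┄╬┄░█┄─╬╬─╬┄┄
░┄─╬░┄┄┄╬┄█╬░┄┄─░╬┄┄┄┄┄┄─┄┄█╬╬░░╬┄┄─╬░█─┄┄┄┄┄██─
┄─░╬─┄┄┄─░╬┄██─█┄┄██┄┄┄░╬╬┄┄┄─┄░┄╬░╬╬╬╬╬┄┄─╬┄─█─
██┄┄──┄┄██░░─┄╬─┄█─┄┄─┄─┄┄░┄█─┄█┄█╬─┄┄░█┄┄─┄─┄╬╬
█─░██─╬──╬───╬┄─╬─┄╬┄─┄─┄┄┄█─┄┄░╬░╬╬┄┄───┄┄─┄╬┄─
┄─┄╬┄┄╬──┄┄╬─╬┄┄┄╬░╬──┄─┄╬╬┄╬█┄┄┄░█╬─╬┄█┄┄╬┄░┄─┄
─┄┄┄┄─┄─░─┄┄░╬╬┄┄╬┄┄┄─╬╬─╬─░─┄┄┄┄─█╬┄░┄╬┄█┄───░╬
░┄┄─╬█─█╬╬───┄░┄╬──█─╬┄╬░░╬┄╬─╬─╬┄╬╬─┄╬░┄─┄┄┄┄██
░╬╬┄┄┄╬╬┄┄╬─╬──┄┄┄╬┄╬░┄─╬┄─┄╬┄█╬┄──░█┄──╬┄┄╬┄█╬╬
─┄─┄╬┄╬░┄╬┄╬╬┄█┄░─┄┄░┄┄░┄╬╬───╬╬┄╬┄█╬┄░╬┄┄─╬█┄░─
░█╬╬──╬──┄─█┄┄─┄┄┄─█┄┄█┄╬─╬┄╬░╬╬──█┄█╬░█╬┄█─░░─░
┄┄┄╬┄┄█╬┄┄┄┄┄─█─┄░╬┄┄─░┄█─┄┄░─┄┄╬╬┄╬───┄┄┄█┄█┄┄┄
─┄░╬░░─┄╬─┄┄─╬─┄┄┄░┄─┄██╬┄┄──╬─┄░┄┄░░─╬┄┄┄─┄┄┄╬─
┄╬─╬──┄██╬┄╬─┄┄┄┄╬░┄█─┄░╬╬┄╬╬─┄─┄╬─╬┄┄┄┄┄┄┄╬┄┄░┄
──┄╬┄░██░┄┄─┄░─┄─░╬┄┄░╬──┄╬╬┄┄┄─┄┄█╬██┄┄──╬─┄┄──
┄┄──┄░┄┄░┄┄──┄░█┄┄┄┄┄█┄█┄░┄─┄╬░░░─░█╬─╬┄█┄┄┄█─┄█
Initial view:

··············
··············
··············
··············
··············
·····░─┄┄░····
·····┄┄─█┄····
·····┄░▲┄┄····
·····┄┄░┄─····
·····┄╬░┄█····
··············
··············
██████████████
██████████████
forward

··············
··············
··············
··············
··············
·····┄┄╬┄╬····
·····░─┄┄░····
·····┄┄▲█┄····
·····┄░╬┄┄····
·····┄┄░┄─····
·····┄╬░┄█····
··············
··············
██████████████

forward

··············
··············
··············
··············
··············
·····╬──█─····
·····┄┄╬┄╬····
·····░─▲┄░····
·····┄┄─█┄····
·····┄░╬┄┄····
·····┄┄░┄─····
·····┄╬░┄█····
··············
··············

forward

··············
··············
··············
··············
··············
·····┄╬┄┄┄····
·····╬──█─····
·····┄┄▲┄╬····
·····░─┄┄░····
·····┄┄─█┄····
·····┄░╬┄┄····
·····┄┄░┄─····
·····┄╬░┄█····
··············

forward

··············
··············
··············
··············
··············
·····┄╬░╬─····
·····┄╬┄┄┄····
·····╬─▲█─····
·····┄┄╬┄╬····
·····░─┄┄░····
·····┄┄─█┄····
·····┄░╬┄┄····
·····┄┄░┄─····
·····┄╬░┄█····

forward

··············
··············
··············
··············
··············
·····╬─┄╬┄····
·····┄╬░╬─····
·····┄╬▲┄┄····
·····╬──█─····
·····┄┄╬┄╬····
·····░─┄┄░····
·····┄┄─█┄····
·····┄░╬┄┄····
·····┄┄░┄─····

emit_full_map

╬─┄╬┄
┄╬░╬─
┄╬▲┄┄
╬──█─
┄┄╬┄╬
░─┄┄░
┄┄─█┄
┄░╬┄┄
┄┄░┄─
┄╬░┄█

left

··············
··············
··············
··············
··············
·····─╬─┄╬┄···
·····┄┄╬░╬─···
·····┄┄▲┄┄┄···
·····┄╬──█─···
·····┄┄┄╬┄╬···
······░─┄┄░···
······┄┄─█┄···
······┄░╬┄┄···
······┄┄░┄─···

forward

··············
··············
··············
··············
··············
·····─┄█─┄····
·····─╬─┄╬┄···
·····┄┄▲░╬─···
·····┄┄╬┄┄┄···
·····┄╬──█─···
·····┄┄┄╬┄╬···
······░─┄┄░···
······┄┄─█┄···
······┄░╬┄┄···

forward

··············
··············
··············
··············
··············
·····█┄┄██····
·····─┄█─┄····
·····─╬▲┄╬┄···
·····┄┄╬░╬─···
·····┄┄╬┄┄┄···
·····┄╬──█─···
·····┄┄┄╬┄╬···
······░─┄┄░···
······┄┄─█┄···

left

··············
··············
··············
··············
··············
·····─█┄┄██···
·····╬─┄█─┄···
·····┄─▲─┄╬┄··
·····┄┄┄╬░╬─··
·····╬┄┄╬┄┄┄··
······┄╬──█─··
······┄┄┄╬┄╬··
·······░─┄┄░··
·······┄┄─█┄··

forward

··············
··············
··············
··············
··············
·····┄─░╬┄····
·····─█┄┄██···
·····╬─▲█─┄···
·····┄─╬─┄╬┄··
·····┄┄┄╬░╬─··
·····╬┄┄╬┄┄┄··
······┄╬──█─··
······┄┄┄╬┄╬··
·······░─┄┄░··

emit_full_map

┄─░╬┄··
─█┄┄██·
╬─▲█─┄·
┄─╬─┄╬┄
┄┄┄╬░╬─
╬┄┄╬┄┄┄
·┄╬──█─
·┄┄┄╬┄╬
··░─┄┄░
··┄┄─█┄
··┄░╬┄┄
··┄┄░┄─
··┄╬░┄█

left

··············
··············
··············
··············
··············
·····┄┄─░╬┄···
·····█─█┄┄██··
·····┄╬▲┄█─┄··
·····╬┄─╬─┄╬┄·
·····╬┄┄┄╬░╬─·
······╬┄┄╬┄┄┄·
·······┄╬──█─·
·······┄┄┄╬┄╬·
········░─┄┄░·

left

··············
··············
··············
··············
··············
·····░┄┄─░╬┄··
·····██─█┄┄██·
·····─┄▲─┄█─┄·
·····─╬┄─╬─┄╬┄
·····─╬┄┄┄╬░╬─
·······╬┄┄╬┄┄┄
········┄╬──█─
········┄┄┄╬┄╬
·········░─┄┄░

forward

··············
··············
··············
··············
··············
·····╬╬┄╬╬····
·····░┄┄─░╬┄··
·····██▲█┄┄██·
·····─┄╬─┄█─┄·
·····─╬┄─╬─┄╬┄
·····─╬┄┄┄╬░╬─
·······╬┄┄╬┄┄┄
········┄╬──█─
········┄┄┄╬┄╬

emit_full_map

╬╬┄╬╬····
░┄┄─░╬┄··
██▲█┄┄██·
─┄╬─┄█─┄·
─╬┄─╬─┄╬┄
─╬┄┄┄╬░╬─
··╬┄┄╬┄┄┄
···┄╬──█─
···┄┄┄╬┄╬
····░─┄┄░
····┄┄─█┄
····┄░╬┄┄
····┄┄░┄─
····┄╬░┄█
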